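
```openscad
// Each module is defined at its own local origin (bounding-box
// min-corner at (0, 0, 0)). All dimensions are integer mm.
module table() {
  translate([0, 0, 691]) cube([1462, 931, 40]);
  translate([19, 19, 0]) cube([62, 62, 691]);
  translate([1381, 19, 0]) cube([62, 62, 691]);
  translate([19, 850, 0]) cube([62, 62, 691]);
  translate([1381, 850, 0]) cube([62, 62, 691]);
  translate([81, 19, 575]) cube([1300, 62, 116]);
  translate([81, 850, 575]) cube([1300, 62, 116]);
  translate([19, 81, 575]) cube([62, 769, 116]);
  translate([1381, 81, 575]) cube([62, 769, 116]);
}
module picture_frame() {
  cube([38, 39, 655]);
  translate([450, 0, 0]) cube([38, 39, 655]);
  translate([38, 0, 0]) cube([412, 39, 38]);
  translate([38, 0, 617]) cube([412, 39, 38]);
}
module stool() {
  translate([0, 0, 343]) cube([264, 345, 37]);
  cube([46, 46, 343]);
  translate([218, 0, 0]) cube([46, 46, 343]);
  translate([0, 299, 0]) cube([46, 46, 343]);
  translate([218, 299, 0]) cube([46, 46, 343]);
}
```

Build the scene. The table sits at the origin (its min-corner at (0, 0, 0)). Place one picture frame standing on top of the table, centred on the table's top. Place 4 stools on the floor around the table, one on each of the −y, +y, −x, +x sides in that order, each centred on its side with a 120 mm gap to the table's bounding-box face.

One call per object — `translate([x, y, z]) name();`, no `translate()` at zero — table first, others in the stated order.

table();
translate([487, 446, 731]) picture_frame();
translate([599, -465, 0]) stool();
translate([599, 1051, 0]) stool();
translate([-384, 293, 0]) stool();
translate([1582, 293, 0]) stool();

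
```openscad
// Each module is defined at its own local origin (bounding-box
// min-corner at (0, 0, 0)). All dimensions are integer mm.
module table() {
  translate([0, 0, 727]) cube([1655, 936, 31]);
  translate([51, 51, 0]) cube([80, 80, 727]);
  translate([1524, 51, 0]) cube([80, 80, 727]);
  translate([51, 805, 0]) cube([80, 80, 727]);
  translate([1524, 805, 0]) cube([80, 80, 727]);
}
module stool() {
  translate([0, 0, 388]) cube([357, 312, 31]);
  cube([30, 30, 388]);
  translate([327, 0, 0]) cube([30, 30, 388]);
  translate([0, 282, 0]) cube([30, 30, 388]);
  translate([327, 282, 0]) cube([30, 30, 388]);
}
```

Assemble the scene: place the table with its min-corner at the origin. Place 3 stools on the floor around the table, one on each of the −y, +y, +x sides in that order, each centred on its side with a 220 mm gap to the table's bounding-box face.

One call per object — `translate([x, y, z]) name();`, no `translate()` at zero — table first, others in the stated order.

table();
translate([649, -532, 0]) stool();
translate([649, 1156, 0]) stool();
translate([1875, 312, 0]) stool();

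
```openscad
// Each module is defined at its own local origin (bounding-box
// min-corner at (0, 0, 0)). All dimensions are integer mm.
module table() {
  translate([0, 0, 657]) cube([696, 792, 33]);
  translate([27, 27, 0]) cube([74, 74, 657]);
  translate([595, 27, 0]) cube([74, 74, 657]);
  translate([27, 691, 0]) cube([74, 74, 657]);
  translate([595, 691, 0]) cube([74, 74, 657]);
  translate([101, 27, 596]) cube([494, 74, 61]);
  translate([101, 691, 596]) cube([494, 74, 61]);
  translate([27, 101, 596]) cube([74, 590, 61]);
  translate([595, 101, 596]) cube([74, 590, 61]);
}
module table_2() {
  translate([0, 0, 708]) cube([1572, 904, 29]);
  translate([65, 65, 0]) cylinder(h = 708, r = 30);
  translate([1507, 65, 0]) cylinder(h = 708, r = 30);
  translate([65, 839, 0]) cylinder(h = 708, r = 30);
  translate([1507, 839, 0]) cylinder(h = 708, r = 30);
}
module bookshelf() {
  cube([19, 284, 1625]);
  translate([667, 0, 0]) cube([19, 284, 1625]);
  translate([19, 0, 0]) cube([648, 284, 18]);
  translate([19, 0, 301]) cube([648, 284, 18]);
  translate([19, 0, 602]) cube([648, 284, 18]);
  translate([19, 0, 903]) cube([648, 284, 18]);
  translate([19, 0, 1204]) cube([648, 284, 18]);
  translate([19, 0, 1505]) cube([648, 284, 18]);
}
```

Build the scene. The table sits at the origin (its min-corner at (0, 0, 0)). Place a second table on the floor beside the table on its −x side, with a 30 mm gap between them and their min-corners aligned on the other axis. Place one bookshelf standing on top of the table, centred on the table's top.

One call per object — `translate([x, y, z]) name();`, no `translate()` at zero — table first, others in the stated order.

table();
translate([-1602, 0, 0]) table_2();
translate([5, 254, 690]) bookshelf();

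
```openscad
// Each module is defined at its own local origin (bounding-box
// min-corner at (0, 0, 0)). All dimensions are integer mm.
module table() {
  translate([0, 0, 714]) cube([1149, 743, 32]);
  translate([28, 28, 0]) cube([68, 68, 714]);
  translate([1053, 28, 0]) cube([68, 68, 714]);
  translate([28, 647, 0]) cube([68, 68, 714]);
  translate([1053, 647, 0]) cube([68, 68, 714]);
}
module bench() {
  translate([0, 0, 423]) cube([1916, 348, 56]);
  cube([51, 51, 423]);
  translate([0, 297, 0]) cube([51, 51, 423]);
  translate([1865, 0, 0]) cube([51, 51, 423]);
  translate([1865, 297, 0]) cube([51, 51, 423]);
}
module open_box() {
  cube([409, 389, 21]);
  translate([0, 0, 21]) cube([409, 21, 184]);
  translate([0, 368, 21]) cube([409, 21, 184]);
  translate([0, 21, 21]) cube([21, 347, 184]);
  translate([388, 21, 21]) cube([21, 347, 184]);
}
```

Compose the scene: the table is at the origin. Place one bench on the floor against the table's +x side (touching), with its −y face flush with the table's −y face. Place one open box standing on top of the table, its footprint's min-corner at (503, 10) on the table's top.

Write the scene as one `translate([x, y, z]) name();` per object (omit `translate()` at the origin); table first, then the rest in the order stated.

table();
translate([1149, 0, 0]) bench();
translate([503, 10, 746]) open_box();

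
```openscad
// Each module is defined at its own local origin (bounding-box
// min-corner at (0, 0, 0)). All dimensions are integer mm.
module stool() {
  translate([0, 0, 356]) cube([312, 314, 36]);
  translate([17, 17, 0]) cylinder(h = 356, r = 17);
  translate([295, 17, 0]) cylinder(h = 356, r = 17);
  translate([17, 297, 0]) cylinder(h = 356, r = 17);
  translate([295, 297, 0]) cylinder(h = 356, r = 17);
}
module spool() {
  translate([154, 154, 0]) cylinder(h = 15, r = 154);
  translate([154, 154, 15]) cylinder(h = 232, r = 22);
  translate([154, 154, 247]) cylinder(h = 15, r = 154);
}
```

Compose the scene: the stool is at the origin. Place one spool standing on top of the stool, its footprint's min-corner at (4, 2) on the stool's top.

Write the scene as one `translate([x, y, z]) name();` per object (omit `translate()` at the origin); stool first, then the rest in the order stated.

stool();
translate([4, 2, 392]) spool();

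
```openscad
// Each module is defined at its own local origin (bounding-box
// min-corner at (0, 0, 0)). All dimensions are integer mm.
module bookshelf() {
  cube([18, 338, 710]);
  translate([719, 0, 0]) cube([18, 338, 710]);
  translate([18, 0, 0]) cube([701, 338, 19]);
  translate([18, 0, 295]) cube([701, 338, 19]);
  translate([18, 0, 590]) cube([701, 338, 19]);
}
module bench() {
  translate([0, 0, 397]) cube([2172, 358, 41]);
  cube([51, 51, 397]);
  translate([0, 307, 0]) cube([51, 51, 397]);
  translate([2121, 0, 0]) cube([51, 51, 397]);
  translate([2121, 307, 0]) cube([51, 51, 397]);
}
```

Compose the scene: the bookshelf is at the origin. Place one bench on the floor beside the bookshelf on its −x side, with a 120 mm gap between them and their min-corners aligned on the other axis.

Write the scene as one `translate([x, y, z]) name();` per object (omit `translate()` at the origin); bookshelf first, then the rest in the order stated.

bookshelf();
translate([-2292, 0, 0]) bench();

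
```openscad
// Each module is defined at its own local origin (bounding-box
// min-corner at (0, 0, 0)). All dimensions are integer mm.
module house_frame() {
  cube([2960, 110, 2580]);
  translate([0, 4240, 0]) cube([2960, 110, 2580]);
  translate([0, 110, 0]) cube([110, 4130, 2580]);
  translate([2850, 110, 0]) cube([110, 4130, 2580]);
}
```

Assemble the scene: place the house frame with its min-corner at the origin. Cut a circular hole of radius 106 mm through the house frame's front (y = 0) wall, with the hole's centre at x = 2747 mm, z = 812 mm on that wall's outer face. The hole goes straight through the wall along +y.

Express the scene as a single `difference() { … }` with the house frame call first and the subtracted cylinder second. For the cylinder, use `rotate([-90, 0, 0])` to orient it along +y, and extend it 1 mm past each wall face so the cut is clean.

difference() {
  house_frame();
  translate([2747, -1, 812]) rotate([-90, 0, 0]) cylinder(h = 112, r = 106);
}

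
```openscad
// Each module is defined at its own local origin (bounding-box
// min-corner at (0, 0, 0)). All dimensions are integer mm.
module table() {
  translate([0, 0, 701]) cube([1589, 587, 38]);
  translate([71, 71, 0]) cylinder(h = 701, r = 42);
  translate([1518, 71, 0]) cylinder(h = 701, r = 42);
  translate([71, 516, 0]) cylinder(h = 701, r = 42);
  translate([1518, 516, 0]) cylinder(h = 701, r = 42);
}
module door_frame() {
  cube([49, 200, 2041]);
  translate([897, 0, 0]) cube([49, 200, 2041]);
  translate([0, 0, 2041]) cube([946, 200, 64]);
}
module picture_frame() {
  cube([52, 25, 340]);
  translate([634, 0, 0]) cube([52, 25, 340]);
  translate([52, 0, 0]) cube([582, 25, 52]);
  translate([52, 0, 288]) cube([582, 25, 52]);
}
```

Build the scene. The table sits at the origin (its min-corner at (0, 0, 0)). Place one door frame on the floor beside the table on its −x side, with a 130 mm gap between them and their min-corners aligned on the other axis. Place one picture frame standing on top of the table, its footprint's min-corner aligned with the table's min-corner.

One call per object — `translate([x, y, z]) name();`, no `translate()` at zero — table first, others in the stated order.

table();
translate([-1076, 0, 0]) door_frame();
translate([0, 0, 739]) picture_frame();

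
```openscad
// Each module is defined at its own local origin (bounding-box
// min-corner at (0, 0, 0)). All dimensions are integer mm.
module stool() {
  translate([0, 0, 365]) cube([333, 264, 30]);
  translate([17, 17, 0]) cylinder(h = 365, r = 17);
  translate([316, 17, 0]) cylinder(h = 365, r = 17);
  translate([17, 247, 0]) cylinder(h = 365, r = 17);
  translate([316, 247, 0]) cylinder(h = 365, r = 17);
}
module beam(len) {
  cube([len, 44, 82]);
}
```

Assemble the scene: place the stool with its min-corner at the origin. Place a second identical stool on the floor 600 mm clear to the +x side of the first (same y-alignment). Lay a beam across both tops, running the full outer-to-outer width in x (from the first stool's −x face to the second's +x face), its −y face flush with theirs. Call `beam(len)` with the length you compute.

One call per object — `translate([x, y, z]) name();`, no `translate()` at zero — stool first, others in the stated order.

stool();
translate([933, 0, 0]) stool();
translate([0, 0, 395]) beam(1266);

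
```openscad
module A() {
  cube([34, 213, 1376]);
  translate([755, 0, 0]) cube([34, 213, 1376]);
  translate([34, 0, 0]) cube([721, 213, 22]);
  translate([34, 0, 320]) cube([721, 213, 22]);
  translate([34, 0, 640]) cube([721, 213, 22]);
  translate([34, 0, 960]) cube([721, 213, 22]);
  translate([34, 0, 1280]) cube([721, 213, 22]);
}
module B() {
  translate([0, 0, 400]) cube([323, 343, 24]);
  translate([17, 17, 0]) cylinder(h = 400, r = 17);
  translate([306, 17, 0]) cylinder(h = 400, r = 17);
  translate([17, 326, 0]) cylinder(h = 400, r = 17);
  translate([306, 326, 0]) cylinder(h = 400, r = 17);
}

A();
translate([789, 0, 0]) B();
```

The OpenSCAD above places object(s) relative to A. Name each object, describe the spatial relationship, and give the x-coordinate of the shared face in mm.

The bookshelf's +x face and the stool's −x face are both at x = 789 mm.

A is a bookshelf. B is a stool. The stool is against the bookshelf's +x side, with their −y faces flush. The x-coordinate of the shared face is 789 mm.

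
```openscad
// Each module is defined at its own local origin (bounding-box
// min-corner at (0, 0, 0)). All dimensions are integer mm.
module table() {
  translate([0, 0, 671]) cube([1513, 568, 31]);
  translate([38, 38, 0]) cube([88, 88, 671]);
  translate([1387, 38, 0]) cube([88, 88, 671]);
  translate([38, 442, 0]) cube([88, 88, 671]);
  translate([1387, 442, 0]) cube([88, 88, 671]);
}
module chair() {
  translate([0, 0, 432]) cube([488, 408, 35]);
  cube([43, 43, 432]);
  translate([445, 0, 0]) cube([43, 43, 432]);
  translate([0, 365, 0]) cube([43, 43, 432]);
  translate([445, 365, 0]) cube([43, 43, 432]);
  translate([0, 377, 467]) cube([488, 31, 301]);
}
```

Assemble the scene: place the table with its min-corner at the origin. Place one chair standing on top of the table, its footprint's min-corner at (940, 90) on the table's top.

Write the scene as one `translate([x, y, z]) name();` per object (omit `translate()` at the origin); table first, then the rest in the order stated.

table();
translate([940, 90, 702]) chair();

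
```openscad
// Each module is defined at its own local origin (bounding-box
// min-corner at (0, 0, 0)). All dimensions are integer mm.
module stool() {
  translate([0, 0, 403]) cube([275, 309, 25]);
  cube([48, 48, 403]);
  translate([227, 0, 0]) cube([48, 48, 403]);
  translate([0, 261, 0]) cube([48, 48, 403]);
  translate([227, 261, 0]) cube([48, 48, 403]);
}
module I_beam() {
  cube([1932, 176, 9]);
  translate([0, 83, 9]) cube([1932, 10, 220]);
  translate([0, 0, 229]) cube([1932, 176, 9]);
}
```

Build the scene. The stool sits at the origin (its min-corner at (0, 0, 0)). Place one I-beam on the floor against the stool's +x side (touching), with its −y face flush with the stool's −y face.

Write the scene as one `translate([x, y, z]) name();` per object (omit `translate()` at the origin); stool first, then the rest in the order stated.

stool();
translate([275, 0, 0]) I_beam();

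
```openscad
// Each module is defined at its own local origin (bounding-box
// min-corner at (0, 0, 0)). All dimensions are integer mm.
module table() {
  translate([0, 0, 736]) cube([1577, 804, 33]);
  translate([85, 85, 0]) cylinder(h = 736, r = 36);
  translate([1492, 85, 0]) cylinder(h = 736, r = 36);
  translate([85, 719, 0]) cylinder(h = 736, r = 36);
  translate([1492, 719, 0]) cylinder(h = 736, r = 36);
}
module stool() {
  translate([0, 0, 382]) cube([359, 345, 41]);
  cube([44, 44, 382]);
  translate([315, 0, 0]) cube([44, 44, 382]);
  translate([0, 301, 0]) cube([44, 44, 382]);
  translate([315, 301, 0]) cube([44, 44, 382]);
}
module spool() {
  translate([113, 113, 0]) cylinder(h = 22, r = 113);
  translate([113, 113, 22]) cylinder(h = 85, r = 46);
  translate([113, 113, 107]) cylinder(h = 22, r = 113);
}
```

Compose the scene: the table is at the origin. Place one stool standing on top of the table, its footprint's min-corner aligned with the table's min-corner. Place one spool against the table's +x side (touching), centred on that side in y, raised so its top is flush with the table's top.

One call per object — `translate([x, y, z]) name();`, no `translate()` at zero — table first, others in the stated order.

table();
translate([0, 0, 769]) stool();
translate([1577, 289, 640]) spool();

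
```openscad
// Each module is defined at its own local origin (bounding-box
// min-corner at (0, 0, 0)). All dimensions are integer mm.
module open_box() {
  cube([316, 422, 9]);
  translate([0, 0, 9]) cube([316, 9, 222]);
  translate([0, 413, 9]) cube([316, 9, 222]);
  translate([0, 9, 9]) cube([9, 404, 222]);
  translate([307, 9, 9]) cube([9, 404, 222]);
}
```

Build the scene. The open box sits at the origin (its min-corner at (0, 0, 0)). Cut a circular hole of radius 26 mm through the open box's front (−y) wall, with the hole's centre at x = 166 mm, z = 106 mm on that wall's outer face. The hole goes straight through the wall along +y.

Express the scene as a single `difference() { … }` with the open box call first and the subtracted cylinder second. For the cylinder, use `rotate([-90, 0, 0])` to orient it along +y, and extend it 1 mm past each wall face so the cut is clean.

difference() {
  open_box();
  translate([166, -1, 106]) rotate([-90, 0, 0]) cylinder(h = 11, r = 26);
}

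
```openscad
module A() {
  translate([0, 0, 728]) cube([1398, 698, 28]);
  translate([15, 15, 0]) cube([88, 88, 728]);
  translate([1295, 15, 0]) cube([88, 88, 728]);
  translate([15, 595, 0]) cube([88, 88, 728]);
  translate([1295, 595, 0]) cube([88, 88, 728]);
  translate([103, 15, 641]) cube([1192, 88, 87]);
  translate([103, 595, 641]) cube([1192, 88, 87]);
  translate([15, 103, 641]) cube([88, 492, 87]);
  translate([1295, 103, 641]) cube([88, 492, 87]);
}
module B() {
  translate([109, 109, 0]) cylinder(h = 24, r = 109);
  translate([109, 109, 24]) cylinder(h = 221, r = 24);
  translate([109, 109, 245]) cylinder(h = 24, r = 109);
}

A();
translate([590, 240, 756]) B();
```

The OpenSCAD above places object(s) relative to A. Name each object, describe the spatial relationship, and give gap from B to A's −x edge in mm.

A is a table. B is a spool. The spool is on top of the table, centred. The gap from the spool to the table's −x edge is 590 mm.

The spool's min-x is at 590; the table's min-x is 0; gap = 590 mm.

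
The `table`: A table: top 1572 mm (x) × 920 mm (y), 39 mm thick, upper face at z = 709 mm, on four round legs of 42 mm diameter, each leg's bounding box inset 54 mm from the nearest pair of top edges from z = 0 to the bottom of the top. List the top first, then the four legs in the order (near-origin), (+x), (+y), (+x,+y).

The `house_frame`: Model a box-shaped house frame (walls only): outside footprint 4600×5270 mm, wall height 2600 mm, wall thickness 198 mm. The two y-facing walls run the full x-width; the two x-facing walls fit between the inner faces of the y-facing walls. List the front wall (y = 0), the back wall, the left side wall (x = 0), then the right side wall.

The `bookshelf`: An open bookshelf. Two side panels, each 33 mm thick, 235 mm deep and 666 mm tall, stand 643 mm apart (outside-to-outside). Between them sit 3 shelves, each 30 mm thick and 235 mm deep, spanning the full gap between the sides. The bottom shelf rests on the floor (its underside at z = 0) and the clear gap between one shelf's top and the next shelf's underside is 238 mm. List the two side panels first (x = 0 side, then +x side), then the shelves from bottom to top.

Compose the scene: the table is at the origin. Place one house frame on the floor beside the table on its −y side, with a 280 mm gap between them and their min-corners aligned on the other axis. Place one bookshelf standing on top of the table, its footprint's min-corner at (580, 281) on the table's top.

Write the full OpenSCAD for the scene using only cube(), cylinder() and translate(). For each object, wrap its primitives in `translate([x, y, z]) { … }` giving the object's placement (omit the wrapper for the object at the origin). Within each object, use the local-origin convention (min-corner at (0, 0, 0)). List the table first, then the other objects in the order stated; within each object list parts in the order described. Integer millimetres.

translate([0, 0, 670]) cube([1572, 920, 39]);
translate([75, 75, 0]) cylinder(h = 670, r = 21);
translate([1497, 75, 0]) cylinder(h = 670, r = 21);
translate([75, 845, 0]) cylinder(h = 670, r = 21);
translate([1497, 845, 0]) cylinder(h = 670, r = 21);
translate([0, -5550, 0]) {
  cube([4600, 198, 2600]);
  translate([0, 5072, 0]) cube([4600, 198, 2600]);
  translate([0, 198, 0]) cube([198, 4874, 2600]);
  translate([4402, 198, 0]) cube([198, 4874, 2600]);
}
translate([580, 281, 709]) {
  cube([33, 235, 666]);
  translate([610, 0, 0]) cube([33, 235, 666]);
  translate([33, 0, 0]) cube([577, 235, 30]);
  translate([33, 0, 268]) cube([577, 235, 30]);
  translate([33, 0, 536]) cube([577, 235, 30]);
}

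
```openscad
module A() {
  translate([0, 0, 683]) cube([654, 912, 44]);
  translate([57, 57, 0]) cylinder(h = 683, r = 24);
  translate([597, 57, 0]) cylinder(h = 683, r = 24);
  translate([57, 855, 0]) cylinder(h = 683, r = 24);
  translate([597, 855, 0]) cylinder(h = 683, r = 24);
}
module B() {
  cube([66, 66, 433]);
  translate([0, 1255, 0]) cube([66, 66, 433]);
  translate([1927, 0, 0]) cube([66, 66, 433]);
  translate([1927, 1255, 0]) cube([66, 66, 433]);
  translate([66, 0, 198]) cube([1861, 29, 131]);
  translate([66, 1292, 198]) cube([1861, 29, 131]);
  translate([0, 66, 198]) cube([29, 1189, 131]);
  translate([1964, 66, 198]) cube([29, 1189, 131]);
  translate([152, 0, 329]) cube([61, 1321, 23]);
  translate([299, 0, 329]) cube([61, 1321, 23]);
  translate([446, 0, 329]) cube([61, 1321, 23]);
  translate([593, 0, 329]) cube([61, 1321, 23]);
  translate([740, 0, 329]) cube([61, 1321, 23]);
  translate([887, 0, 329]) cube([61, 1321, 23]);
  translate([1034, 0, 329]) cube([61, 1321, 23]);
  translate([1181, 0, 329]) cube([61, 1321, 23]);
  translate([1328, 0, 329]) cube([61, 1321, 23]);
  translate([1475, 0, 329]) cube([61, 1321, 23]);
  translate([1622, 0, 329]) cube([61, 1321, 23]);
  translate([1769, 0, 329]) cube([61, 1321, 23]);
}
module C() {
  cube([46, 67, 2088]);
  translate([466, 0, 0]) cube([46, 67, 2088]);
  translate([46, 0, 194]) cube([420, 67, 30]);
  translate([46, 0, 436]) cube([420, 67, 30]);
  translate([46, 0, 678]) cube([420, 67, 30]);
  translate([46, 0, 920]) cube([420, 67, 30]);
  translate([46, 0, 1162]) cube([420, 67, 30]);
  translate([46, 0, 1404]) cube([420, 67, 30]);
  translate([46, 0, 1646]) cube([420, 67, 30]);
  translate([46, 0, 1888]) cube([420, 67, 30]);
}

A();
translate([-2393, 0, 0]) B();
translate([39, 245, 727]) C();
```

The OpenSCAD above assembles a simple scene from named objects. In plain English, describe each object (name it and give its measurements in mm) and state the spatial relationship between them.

A is a rectangular dining table. The top is 654×912×44 mm with its upper surface at z = 727 mm. It stands on four round legs of 48 mm diameter, each leg's bounding box inset 33 mm from the nearest pair of top edges, running from the floor to the underside of the top.

B is a bed frame 1993 mm long (x) by 1321 mm wide (y). Four 66×66 mm corner posts, 433 mm tall, at the corners of the footprint. Four rails of 29 mm thickness and 131 mm height run between adjacent posts with their undersides at z = 198 mm, their outer faces flush with the outside of the frame (the two x-running rails run between the posts' inner faces; the two y-running rails run between the posts' inner faces). 12 slats, each 61 mm wide (x) and 23 mm thick, lie across the top of the two x-running rails, running the full 1321 mm width of the frame in y; the slats are evenly spaced along x between the inner faces of the end posts with equal gaps (rounded down to the nearest mm) at the −x end and between each pair — any rounding remainder accumulates at the +x end.

C is a wooden ladder with two side rails of 46×67 mm section and 2088 mm height, set 512 mm apart overall. Between them run 8 rectangular rungs (67 mm deep, 30 mm thick), front faces flush with the rails' −y face. The bottom of the first rung is 194 mm above the floor and each subsequent rung is 242 mm higher than the one below.

The bed frame is on the floor beside the table on its −x side. The ladder is on top of the table.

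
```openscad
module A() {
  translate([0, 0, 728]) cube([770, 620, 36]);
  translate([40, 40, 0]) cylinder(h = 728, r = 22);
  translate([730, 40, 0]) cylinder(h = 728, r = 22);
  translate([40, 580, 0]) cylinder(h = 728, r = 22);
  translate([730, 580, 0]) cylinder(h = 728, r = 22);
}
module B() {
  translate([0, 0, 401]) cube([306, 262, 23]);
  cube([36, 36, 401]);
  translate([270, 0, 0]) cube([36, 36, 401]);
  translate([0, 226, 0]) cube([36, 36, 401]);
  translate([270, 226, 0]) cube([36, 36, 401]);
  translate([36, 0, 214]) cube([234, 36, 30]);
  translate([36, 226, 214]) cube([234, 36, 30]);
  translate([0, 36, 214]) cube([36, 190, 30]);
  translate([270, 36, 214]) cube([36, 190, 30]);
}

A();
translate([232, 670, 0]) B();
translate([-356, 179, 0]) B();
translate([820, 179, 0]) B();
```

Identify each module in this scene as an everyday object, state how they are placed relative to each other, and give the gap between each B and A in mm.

A is a table. B is a stool. Three stools sit around the table at the +y, −x, +x sides. The gap between each stool and the table is 50 mm.

Each stool's nearest face is 50 mm from the table's bounding box.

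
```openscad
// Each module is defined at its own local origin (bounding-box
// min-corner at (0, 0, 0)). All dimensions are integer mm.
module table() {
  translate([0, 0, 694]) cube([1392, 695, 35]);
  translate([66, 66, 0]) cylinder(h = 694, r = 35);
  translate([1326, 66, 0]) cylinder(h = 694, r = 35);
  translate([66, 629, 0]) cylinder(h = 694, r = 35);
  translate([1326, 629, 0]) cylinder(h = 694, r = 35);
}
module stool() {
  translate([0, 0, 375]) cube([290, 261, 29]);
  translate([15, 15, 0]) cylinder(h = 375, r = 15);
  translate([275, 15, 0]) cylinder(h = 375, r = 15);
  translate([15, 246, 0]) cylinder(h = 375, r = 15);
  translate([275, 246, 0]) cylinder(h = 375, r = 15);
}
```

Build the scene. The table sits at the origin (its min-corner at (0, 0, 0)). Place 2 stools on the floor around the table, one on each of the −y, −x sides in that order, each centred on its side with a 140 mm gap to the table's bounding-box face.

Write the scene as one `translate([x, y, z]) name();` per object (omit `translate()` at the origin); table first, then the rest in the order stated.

table();
translate([551, -401, 0]) stool();
translate([-430, 217, 0]) stool();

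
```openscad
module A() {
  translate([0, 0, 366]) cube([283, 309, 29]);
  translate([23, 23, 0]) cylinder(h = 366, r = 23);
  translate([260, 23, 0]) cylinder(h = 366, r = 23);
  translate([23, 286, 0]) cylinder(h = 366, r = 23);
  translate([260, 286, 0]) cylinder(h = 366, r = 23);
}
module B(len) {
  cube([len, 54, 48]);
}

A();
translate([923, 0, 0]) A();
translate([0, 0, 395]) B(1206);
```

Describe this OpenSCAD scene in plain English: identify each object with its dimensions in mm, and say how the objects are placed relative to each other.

A is a four-legged stool. The seat is 283×309 mm, 29 mm thick, top at z = 395 mm. It stands on four round legs, each 46 mm in diameter, from z = 0 to the seat underside, each leg's axis is inset half a diameter from the nearest pair of seat edges (so the leg's bounding box is flush with the corner).

B is a rectangular beam 1206 mm long (x), 54 mm deep (y), 48 mm thick (z).

The beam spans the tops of two stools placed 640 mm apart, resting at z = 395 mm.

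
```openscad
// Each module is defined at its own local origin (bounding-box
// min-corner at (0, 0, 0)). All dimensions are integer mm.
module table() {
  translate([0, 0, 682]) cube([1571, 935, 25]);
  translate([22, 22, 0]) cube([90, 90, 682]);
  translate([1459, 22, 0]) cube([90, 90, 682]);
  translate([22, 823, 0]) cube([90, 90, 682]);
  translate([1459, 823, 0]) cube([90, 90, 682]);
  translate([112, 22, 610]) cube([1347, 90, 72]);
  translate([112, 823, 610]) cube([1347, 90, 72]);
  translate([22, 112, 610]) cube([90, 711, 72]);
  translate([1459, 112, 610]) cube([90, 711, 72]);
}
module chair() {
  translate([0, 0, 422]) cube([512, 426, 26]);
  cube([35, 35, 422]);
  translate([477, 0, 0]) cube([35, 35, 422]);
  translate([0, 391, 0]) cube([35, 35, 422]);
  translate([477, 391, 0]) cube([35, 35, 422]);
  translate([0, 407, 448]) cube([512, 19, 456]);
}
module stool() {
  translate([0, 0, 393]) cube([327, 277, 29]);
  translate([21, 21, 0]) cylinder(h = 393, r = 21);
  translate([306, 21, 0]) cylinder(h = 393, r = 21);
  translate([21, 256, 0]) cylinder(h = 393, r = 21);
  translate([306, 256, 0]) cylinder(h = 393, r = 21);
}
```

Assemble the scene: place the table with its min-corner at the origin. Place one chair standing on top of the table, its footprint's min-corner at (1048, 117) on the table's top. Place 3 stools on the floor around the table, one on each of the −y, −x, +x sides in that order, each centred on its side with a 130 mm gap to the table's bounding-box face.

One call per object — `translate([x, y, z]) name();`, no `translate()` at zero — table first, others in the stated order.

table();
translate([1048, 117, 707]) chair();
translate([622, -407, 0]) stool();
translate([-457, 329, 0]) stool();
translate([1701, 329, 0]) stool();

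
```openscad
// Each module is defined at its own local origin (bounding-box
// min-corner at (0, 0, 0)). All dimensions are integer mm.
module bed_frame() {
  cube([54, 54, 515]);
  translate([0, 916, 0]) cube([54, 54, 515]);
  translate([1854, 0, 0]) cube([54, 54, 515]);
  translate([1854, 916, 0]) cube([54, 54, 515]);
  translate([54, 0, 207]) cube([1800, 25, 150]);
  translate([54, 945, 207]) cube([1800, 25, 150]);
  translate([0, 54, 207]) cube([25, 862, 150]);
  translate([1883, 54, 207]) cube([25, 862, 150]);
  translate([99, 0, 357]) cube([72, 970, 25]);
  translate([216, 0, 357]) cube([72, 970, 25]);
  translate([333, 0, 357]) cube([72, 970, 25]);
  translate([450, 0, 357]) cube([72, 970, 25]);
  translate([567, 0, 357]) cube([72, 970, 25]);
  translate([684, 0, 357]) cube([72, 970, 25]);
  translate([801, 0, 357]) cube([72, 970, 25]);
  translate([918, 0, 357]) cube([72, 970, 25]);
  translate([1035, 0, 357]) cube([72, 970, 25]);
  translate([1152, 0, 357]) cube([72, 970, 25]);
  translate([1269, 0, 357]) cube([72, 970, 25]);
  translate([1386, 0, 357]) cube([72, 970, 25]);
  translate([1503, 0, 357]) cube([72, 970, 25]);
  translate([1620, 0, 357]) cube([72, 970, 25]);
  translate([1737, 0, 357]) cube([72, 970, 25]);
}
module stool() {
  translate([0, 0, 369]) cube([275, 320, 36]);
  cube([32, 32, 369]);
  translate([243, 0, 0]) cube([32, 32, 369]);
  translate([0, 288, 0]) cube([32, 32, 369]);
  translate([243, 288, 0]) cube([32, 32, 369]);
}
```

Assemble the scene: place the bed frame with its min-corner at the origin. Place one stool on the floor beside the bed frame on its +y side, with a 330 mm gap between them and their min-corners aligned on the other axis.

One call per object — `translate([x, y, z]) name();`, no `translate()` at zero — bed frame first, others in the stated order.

bed_frame();
translate([0, 1300, 0]) stool();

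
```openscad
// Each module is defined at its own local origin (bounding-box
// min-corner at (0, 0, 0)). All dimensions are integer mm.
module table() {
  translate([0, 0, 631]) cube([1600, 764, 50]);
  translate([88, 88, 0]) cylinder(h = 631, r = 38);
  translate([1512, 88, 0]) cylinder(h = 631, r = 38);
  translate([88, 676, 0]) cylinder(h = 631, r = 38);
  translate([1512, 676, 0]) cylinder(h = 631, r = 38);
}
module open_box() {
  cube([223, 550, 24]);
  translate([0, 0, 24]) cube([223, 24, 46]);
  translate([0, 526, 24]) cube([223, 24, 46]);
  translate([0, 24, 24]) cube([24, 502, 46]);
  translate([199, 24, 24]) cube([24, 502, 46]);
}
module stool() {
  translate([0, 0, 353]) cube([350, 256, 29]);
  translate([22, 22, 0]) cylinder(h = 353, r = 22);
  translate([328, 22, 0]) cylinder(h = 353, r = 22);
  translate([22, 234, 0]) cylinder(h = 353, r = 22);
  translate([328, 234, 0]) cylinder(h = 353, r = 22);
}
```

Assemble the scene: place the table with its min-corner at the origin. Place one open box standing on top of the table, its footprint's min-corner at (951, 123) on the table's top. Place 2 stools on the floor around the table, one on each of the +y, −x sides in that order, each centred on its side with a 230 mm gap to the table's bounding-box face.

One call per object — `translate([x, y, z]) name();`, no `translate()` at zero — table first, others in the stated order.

table();
translate([951, 123, 681]) open_box();
translate([625, 994, 0]) stool();
translate([-580, 254, 0]) stool();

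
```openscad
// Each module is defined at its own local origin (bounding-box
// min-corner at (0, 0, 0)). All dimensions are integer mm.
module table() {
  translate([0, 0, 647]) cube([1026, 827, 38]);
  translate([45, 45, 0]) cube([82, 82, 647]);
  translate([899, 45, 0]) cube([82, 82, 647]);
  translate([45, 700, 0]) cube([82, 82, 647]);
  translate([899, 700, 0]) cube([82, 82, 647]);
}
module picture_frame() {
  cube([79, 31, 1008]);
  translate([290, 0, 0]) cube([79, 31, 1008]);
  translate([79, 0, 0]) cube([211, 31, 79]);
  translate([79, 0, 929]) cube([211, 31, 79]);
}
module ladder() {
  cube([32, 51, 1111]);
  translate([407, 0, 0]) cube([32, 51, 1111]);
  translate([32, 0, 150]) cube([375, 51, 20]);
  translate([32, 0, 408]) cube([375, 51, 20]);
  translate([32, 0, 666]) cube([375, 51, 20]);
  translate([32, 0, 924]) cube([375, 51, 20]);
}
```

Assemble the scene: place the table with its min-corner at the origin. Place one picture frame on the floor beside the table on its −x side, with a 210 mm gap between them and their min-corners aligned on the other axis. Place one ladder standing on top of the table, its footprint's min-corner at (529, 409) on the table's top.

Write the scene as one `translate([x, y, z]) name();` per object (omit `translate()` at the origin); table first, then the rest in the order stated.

table();
translate([-579, 0, 0]) picture_frame();
translate([529, 409, 685]) ladder();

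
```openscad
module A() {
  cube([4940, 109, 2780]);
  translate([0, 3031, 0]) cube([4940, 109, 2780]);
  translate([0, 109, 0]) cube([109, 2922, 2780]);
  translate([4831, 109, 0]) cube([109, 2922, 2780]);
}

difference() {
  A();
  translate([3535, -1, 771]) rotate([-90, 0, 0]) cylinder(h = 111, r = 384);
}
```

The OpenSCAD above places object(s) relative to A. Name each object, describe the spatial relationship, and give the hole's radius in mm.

The subtracted cylinder has r = 384 mm.

A is a house frame. The house frame has a circular hole through its front wall. The hole's radius is 384 mm.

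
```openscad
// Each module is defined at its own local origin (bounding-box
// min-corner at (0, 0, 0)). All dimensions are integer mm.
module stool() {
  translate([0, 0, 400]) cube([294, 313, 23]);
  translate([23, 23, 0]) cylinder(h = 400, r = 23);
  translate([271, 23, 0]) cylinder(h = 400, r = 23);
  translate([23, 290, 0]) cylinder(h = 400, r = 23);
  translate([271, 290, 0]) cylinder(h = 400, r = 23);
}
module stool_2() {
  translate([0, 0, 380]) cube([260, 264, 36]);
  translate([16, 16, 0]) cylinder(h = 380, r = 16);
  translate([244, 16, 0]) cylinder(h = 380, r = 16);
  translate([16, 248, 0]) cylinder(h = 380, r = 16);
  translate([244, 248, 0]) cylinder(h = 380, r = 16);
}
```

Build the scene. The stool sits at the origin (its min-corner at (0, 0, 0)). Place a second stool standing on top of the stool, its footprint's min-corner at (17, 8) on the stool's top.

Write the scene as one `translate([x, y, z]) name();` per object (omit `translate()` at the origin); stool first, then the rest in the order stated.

stool();
translate([17, 8, 423]) stool_2();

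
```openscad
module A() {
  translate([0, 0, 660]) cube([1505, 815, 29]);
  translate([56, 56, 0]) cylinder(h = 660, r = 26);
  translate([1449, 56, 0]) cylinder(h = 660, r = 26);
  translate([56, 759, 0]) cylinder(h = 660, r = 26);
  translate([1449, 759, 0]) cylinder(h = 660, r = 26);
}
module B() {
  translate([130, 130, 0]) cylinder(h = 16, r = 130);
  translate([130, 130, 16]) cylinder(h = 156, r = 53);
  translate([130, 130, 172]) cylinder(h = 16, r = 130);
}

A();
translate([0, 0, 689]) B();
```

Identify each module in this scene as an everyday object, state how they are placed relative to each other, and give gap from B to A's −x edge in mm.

The spool's min-x is at 0; the table's min-x is 0; gap = 0 mm.

A is a table. B is a spool. The spool is on top of the table. The gap from the spool to the table's −x edge is 0 mm.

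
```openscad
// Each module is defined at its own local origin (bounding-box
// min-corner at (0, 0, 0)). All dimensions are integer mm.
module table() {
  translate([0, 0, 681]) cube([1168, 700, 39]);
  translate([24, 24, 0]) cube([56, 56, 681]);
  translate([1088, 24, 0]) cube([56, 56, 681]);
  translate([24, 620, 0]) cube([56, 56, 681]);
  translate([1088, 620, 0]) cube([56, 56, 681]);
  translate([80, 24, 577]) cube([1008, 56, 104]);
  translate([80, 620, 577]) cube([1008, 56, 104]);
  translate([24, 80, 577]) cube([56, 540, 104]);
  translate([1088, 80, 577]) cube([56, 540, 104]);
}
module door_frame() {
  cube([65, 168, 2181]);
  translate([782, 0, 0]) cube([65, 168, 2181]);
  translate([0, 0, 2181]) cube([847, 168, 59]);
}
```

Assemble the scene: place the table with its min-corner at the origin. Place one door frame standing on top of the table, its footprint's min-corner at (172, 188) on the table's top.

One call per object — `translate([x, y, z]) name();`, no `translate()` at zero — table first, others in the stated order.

table();
translate([172, 188, 720]) door_frame();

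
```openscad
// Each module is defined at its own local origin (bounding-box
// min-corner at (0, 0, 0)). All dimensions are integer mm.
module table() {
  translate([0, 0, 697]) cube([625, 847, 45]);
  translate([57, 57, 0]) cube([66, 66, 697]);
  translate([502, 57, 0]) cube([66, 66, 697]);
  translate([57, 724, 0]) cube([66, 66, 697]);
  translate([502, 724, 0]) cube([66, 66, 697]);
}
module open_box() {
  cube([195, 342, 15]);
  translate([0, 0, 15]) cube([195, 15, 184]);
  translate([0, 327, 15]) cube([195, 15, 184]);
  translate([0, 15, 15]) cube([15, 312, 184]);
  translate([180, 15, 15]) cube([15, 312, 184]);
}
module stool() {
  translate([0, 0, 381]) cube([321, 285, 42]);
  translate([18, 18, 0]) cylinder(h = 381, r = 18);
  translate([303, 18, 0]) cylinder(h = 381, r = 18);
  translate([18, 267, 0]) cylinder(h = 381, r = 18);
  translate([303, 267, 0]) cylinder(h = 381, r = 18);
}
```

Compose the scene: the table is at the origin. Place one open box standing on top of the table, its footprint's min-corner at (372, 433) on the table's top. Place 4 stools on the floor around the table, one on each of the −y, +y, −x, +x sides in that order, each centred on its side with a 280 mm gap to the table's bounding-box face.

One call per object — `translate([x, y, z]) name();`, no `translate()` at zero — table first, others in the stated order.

table();
translate([372, 433, 742]) open_box();
translate([152, -565, 0]) stool();
translate([152, 1127, 0]) stool();
translate([-601, 281, 0]) stool();
translate([905, 281, 0]) stool();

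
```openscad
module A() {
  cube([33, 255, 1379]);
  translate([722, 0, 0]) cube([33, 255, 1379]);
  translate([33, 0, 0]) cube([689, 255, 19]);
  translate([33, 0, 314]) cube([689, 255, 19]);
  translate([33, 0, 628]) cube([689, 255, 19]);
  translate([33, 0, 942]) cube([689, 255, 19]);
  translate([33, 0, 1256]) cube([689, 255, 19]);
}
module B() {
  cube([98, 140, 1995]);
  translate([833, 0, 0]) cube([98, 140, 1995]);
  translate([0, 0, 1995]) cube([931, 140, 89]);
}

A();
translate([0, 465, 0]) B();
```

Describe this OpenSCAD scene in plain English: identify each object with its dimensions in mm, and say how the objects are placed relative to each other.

A is an open bookshelf. Two side panels, each 33 mm thick, 255 mm deep and 1379 mm tall, stand 755 mm apart (outside-to-outside). Between them sit 5 shelves, each 19 mm thick and 255 mm deep, spanning the full gap between the sides. The bottom shelf rests on the floor (its underside at z = 0) and the clear gap between one shelf's top and the next shelf's underside is 295 mm.

B is a rectangular door frame: two vertical jambs of 98×140 mm section, 1995 mm tall, with a clear opening 735 mm wide between their inner faces. A header 89 mm tall and 140 mm deep lies on top of the jambs and spans the full outside width.

The door frame is on the floor beside the bookshelf on its +y side.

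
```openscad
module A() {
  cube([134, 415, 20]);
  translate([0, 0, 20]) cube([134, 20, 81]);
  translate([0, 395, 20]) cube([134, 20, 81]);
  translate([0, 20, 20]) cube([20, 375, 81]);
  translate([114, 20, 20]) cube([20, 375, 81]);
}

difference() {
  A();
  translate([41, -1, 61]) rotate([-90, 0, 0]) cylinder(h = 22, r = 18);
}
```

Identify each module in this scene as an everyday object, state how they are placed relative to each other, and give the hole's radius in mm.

A is an open box. The open box has a circular hole through its front wall. The hole's radius is 18 mm.

The subtracted cylinder has r = 18 mm.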